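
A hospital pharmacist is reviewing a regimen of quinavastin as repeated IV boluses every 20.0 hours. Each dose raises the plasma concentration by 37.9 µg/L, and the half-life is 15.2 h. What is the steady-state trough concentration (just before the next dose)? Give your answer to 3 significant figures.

k = ln 2 / 15.2 = 0.04560 h⁻¹
Fraction remaining after one interval: e^(−kτ) = e^(−0.04560 × 20.0) = 0.4017
R = 1 / (1 − 0.4017) = 1.671
Css,max = 37.9 × 1.671 = 63.35 µg/L
Css,min = Css,max × e^(−kτ) = 63.35 × 0.4017 ≈ 25.4 µg/L

25.4 µg/L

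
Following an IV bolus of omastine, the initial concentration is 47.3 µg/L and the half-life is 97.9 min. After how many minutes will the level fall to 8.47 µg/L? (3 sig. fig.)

243 minutes

k = ln 2 / 97.9 = 0.007080 min⁻¹
C(t) = C₀ e^(−kt)  ⇒  t = ln(C₀/C) / k
t = ln(47.3/8.47) / 0.007080 = 1.720 / 0.007080 ≈ 243 minutes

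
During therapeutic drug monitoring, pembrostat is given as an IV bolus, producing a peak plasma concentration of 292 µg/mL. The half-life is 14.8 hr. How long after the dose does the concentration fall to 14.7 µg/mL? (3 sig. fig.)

63.8 hours

k = ln 2 / 14.8 = 0.04683 hr⁻¹
C(t) = C₀ e^(−kt)  ⇒  t = ln(C₀/C) / k
t = ln(292/14.7) / 0.04683 = 2.989 / 0.04683 ≈ 63.8 hours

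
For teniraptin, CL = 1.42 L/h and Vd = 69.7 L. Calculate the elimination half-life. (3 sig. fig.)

34.0 hours

k = CL / V = 1.42 / 69.7 = 0.02037 h⁻¹
t½ = ln 2 / k = ln 2 / 0.02037 ≈ 34.0 hours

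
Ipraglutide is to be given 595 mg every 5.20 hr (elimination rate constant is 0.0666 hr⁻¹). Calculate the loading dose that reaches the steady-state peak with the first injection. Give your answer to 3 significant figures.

2030 mg

Accumulation ratio R = 1 / (1 − e^(−kτ)) = 1 / (1 − e^(−0.06660×5.20)) = 1 / (1 − 0.7073) = 3.416
Loading dose = maintenance dose × R = 595 × 3.416 ≈ 2030 mg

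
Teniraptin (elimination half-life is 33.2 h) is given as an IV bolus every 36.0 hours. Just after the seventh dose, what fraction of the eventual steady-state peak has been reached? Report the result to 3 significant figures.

0.995

k = ln 2 / 33.2 = 0.02088 h⁻¹
f_n = 1 − e^(−nkτ) = 1 − e^(−7 × 0.02088 × 36.0) = 1 − e^(−5.261) = 1 − 0.005189 ≈ 0.995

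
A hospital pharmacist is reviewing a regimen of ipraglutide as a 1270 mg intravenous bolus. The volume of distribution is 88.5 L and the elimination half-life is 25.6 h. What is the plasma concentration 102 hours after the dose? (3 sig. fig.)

C₀ = dose / V = 1270 / 88.5 = 14.35 µg/mL
k = ln 2 / 25.6 = 0.02708 h⁻¹
C(t) = C₀ e^(−kt) = 14.35 × e^(−0.02708 × 102) = 14.35 × e^(−2.762) = 14.35 × 0.06318 ≈ 0.907 µg/mL

0.907 µg/mL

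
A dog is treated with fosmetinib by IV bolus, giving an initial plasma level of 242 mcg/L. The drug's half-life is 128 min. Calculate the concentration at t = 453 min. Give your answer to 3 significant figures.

20.8 mcg/L

k = ln 2 / 128 = 0.005415 min⁻¹
453 min is 3.539 half-lives, so C = 242 × (1/2)^3.539 = 242 × 0.08603 ≈ 20.8 mcg/L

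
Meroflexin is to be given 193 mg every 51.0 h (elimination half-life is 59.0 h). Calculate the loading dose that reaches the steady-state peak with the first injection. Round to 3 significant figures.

428 mg

k = ln 2 / 59.0 = 0.01175 h⁻¹
Accumulation ratio R = 1 / (1 − e^(−kτ)) = 1 / (1 − e^(−0.01175×51.0)) = 1 / (1 − 0.5493) = 2.219
Loading dose = maintenance dose × R = 193 × 2.219 ≈ 428 mg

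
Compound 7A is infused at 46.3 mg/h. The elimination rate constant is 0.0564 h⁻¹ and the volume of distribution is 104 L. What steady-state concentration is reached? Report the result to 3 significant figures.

CL = k · V = 0.0564 × 104 = 5.866 L/h
Css = rate / CL = 46.3 / 5.866 ≈ 7.89 µg/mL

7.89 µg/mL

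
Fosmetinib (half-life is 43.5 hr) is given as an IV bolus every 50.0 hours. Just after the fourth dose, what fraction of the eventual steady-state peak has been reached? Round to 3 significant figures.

0.959

k = ln 2 / 43.5 = 0.01593 hr⁻¹
f_n = 1 − e^(−nkτ) = 1 − e^(−4 × 0.01593 × 50.0) = 1 − e^(−3.187) = 1 − 0.04130 ≈ 0.959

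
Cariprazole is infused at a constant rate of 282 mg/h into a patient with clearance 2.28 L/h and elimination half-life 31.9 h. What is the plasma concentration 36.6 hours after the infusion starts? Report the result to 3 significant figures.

67.8 µg/mL

Css = rate / CL = 282 / 2.28 = 123.7 µg/mL
k = ln 2 / 31.9 = 0.02173 h⁻¹
C(t) = Css (1 − e^(−kt)) = 123.7 × (1 − e^(−0.7953)) = 123.7 × 0.5485 ≈ 67.8 µg/mL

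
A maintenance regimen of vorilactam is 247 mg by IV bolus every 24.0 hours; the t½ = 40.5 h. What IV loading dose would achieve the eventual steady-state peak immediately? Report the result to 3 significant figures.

k = ln 2 / 40.5 = 0.01711 h⁻¹
Accumulation ratio R = 1 / (1 − e^(−kτ)) = 1 / (1 − e^(−0.01711×24.0)) = 1 / (1 − 0.6632) = 2.969
Loading dose = maintenance dose × R = 247 × 2.969 ≈ 733 mg

733 mg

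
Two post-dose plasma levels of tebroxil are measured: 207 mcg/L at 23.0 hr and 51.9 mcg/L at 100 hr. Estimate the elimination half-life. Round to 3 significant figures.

k = ln(C₁/C₂) / (t₂ − t₁) = ln(207/51.9) / (100 − 23.0)
  = 1.383 / 77.00 = 0.01797 hr⁻¹
t½ = ln 2 / k = ln 2 / 0.01797 ≈ 38.6 hours

38.6 hours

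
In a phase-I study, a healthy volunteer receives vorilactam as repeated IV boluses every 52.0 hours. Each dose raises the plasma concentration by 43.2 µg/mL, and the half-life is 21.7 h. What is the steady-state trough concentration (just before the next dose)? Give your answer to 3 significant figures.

10.1 µg/mL

k = ln 2 / 21.7 = 0.03194 h⁻¹
Fraction remaining after one interval: e^(−kτ) = e^(−0.03194 × 52.0) = 0.1899
R = 1 / (1 − 0.1899) = 1.234
Css,max = 43.2 × 1.234 = 53.33 µg/mL
Css,min = Css,max × e^(−kτ) = 53.33 × 0.1899 ≈ 10.1 µg/mL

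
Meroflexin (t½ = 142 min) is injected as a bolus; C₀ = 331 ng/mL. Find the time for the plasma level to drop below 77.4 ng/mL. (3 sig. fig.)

298 minutes

k = ln 2 / 142 = 0.004881 min⁻¹
C(t) = C₀ e^(−kt)  ⇒  t = ln(C₀/C) / k
t = ln(331/77.4) / 0.004881 = 1.453 / 0.004881 ≈ 298 minutes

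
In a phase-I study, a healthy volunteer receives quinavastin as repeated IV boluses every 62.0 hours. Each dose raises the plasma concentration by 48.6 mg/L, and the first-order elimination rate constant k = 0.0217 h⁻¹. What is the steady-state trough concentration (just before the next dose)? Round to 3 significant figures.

17.1 mg/L

Fraction remaining after one interval: e^(−kτ) = e^(−0.02170 × 62.0) = 0.2604
R = 1 / (1 − 0.2604) = 1.352
Css,max = 48.6 × 1.352 = 65.71 mg/L
Css,min = Css,max × e^(−kτ) = 65.71 × 0.2604 ≈ 17.1 mg/L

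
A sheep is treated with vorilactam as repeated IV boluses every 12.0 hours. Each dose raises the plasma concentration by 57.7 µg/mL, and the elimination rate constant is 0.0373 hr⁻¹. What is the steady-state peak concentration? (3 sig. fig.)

160 µg/mL

Fraction remaining after one interval: e^(−kτ) = e^(−0.03730 × 12.0) = 0.6392
R = 1 / (1 − 0.6392) = 2.771
Css,max = 57.7 × 2.771 ≈ 160 µg/mL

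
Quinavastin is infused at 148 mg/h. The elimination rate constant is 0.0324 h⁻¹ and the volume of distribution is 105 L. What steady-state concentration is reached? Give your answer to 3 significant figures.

CL = k · V = 0.0324 × 105 = 3.402 L/h
Css = rate / CL = 148 / 3.402 ≈ 43.5 µg/mL

43.5 µg/mL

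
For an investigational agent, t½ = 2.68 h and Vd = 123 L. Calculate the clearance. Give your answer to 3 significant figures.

31.8 L/h

k = ln 2 / t½ = ln 2 / 2.68 = 0.2586 h⁻¹
CL = k · V = 0.2586 × 123 ≈ 31.8 L/h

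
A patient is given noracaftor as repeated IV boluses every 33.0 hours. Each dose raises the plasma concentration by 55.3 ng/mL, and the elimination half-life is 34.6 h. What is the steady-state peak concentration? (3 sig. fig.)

114 ng/mL

k = ln 2 / 34.6 = 0.02003 h⁻¹
Fraction remaining after one interval: e^(−kτ) = e^(−0.02003 × 33.0) = 0.5163
R = 1 / (1 − 0.5163) = 2.067
Css,max = 55.3 × 2.067 ≈ 114 ng/mL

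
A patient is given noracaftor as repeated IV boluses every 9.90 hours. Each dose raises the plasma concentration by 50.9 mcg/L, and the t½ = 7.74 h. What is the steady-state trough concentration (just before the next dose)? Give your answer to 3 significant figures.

k = ln 2 / 7.74 = 0.08955 h⁻¹
Fraction remaining after one interval: e^(−kτ) = e^(−0.08955 × 9.90) = 0.4121
R = 1 / (1 − 0.4121) = 1.701
Css,max = 50.9 × 1.701 = 86.57 mcg/L
Css,min = Css,max × e^(−kτ) = 86.57 × 0.4121 ≈ 35.7 mcg/L

35.7 mcg/L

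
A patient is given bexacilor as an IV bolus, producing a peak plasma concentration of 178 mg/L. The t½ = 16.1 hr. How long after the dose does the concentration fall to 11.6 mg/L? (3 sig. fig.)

63.4 hours

k = ln 2 / 16.1 = 0.04305 hr⁻¹
C(t) = C₀ e^(−kt)  ⇒  t = ln(C₀/C) / k
t = ln(178/11.6) / 0.04305 = 2.731 / 0.04305 ≈ 63.4 hours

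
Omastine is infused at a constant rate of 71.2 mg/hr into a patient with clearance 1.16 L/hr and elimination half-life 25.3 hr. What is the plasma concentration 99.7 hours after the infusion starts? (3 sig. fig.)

57.4 mg/L

Css = rate / CL = 71.2 / 1.16 = 61.38 mg/L
k = ln 2 / 25.3 = 0.02740 hr⁻¹
C(t) = Css (1 − e^(−kt)) = 61.38 × (1 − e^(−2.731)) = 61.38 × 0.9349 ≈ 57.4 mg/L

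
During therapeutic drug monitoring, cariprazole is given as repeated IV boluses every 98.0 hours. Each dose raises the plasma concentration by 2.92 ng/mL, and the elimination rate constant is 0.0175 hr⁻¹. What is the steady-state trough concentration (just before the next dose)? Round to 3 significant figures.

Fraction remaining after one interval: e^(−kτ) = e^(−0.01750 × 98.0) = 0.1800
R = 1 / (1 − 0.1800) = 1.219
Css,max = 2.92 × 1.219 = 3.561 ng/mL
Css,min = Css,max × e^(−kτ) = 3.561 × 0.1800 ≈ 0.641 ng/mL

0.641 ng/mL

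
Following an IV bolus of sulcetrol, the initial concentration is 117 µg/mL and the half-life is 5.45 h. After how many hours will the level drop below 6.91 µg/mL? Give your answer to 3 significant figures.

k = ln 2 / 5.45 = 0.1272 h⁻¹
C(t) = C₀ e^(−kt)  ⇒  t = ln(C₀/C) / k
t = ln(117/6.91) / 0.1272 = 2.829 / 0.1272 ≈ 22.2 hours

22.2 hours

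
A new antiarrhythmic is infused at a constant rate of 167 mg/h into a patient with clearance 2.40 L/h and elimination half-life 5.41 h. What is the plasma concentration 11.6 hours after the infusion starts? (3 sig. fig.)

53.8 mg/L

Css = rate / CL = 167 / 2.40 = 69.58 mg/L
k = ln 2 / 5.41 = 0.1281 h⁻¹
C(t) = Css (1 − e^(−kt)) = 69.58 × (1 − e^(−1.486)) = 69.58 × 0.7738 ≈ 53.8 mg/L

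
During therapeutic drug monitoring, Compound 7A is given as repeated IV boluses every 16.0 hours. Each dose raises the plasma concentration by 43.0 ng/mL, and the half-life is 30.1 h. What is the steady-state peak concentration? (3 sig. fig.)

k = ln 2 / 30.1 = 0.02303 h⁻¹
Fraction remaining after one interval: e^(−kτ) = e^(−0.02303 × 16.0) = 0.6918
R = 1 / (1 − 0.6918) = 3.245
Css,max = 43.0 × 3.245 ≈ 140 ng/mL

140 ng/mL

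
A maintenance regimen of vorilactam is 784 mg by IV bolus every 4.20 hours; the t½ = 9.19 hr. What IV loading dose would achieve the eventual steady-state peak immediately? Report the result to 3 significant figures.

2890 mg

k = ln 2 / 9.19 = 0.07542 hr⁻¹
Accumulation ratio R = 1 / (1 − e^(−kτ)) = 1 / (1 − e^(−0.07542×4.20)) = 1 / (1 − 0.7285) = 3.683
Loading dose = maintenance dose × R = 784 × 3.683 ≈ 2890 mg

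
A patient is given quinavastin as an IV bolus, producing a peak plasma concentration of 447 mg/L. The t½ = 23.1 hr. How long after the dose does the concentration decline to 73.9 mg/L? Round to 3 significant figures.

60.0 hours

k = ln 2 / 23.1 = 0.03001 hr⁻¹
C(t) = C₀ e^(−kt)  ⇒  t = ln(C₀/C) / k
t = ln(447/73.9) / 0.03001 = 1.800 / 0.03001 ≈ 60.0 hours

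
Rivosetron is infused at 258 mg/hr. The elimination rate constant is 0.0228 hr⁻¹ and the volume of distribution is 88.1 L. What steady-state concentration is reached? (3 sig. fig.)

CL = k · V = 0.0228 × 88.1 = 2.009 L/hr
Css = rate / CL = 258 / 2.009 ≈ 128 mg/L

128 mg/L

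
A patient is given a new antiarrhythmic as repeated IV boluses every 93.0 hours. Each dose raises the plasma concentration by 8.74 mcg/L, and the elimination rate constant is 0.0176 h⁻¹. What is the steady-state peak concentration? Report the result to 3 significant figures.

Fraction remaining after one interval: e^(−kτ) = e^(−0.01760 × 93.0) = 0.1946
R = 1 / (1 − 0.1946) = 1.242
Css,max = 8.74 × 1.242 ≈ 10.9 mcg/L

10.9 mcg/L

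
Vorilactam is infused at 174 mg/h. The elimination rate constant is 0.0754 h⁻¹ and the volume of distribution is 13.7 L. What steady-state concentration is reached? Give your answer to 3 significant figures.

168 mg/L

CL = k · V = 0.0754 × 13.7 = 1.033 L/h
Css = rate / CL = 174 / 1.033 ≈ 168 mg/L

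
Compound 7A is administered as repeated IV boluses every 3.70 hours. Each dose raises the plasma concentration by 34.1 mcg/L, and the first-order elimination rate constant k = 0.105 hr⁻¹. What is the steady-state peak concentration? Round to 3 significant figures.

Fraction remaining after one interval: e^(−kτ) = e^(−0.1050 × 3.70) = 0.6781
R = 1 / (1 − 0.6781) = 3.106
Css,max = 34.1 × 3.106 ≈ 106 mcg/L

106 mcg/L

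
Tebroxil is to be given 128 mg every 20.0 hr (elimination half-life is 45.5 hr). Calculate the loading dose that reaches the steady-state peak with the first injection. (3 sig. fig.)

487 mg

k = ln 2 / 45.5 = 0.01523 hr⁻¹
Accumulation ratio R = 1 / (1 − e^(−kτ)) = 1 / (1 − e^(−0.01523×20.0)) = 1 / (1 − 0.7374) = 3.807
Loading dose = maintenance dose × R = 128 × 3.807 ≈ 487 mg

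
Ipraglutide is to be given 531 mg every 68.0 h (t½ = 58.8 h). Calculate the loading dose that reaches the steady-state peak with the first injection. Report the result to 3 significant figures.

963 mg

k = ln 2 / 58.8 = 0.01179 h⁻¹
Accumulation ratio R = 1 / (1 − e^(−kτ)) = 1 / (1 − e^(−0.01179×68.0)) = 1 / (1 − 0.4486) = 1.814
Loading dose = maintenance dose × R = 531 × 1.814 ≈ 963 mg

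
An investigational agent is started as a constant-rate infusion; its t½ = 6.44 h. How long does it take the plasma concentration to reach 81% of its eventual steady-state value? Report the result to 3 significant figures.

k = ln 2 / 6.44 = 0.1076 h⁻¹
f = 1 − e^(−kt)  ⇒  t = −ln(1 − f) / k
t = −ln(1 − 0.81) / 0.1076 = 1.661 / 0.1076 ≈ 15.4 hours

15.4 hours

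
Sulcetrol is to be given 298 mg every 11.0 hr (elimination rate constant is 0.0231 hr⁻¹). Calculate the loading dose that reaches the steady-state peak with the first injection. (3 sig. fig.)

1330 mg

Accumulation ratio R = 1 / (1 − e^(−kτ)) = 1 / (1 − e^(−0.02310×11.0)) = 1 / (1 − 0.7756) = 4.457
Loading dose = maintenance dose × R = 298 × 4.457 ≈ 1330 mg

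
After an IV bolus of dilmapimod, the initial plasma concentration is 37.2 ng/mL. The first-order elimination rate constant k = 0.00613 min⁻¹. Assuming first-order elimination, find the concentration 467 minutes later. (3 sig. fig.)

2.12 ng/mL

C(t) = C₀ e^(−kt) = 37.2 × e^(−0.006130 × 467) = 37.2 × e^(−2.863) = 37.2 × 0.05711 ≈ 2.12 ng/mL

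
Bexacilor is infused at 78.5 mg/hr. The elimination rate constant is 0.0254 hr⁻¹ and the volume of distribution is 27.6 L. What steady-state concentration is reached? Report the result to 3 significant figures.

CL = k · V = 0.0254 × 27.6 = 0.7010 L/hr
Css = rate / CL = 78.5 / 0.7010 ≈ 112 mg/L

112 mg/L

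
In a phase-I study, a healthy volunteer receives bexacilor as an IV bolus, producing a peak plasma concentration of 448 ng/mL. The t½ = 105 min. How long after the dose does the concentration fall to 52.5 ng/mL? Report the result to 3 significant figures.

k = ln 2 / 105 = 0.006601 min⁻¹
C(t) = C₀ e^(−kt)  ⇒  t = ln(C₀/C) / k
t = ln(448/52.5) / 0.006601 = 2.144 / 0.006601 ≈ 325 minutes

325 minutes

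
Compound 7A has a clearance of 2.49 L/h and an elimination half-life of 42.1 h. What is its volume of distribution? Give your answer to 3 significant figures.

k = ln 2 / t½ = ln 2 / 42.1 = 0.01646 h⁻¹
V = CL / k = 2.49 / 0.01646 ≈ 151 L

151 L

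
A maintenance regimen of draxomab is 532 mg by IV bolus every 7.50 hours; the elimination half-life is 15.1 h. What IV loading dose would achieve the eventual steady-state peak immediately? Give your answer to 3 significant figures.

1830 mg

k = ln 2 / 15.1 = 0.04590 h⁻¹
Accumulation ratio R = 1 / (1 − e^(−kτ)) = 1 / (1 − e^(−0.04590×7.50)) = 1 / (1 − 0.7087) = 3.433
Loading dose = maintenance dose × R = 532 × 3.433 ≈ 1830 mg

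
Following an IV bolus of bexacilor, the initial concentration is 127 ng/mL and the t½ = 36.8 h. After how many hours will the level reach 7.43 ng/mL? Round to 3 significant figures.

k = ln 2 / 36.8 = 0.01884 h⁻¹
C(t) = C₀ e^(−kt)  ⇒  t = ln(C₀/C) / k
t = ln(127/7.43) / 0.01884 = 2.839 / 0.01884 ≈ 151 hours

151 hours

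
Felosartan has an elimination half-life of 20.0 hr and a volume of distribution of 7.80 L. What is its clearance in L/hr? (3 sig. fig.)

k = ln 2 / t½ = ln 2 / 20.0 = 0.03466 hr⁻¹
CL = k · V = 0.03466 × 7.80 ≈ 0.270 L/hr

0.270 L/hr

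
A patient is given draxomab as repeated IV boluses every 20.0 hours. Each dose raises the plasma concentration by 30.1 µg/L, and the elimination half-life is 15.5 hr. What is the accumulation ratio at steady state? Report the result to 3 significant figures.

k = ln 2 / 15.5 = 0.04472 hr⁻¹
Fraction remaining after one interval: e^(−kτ) = e^(−0.04472 × 20.0) = 0.4089
R = 1 / (1 − 0.4089) = 1 / 0.5911 ≈ 1.69

1.69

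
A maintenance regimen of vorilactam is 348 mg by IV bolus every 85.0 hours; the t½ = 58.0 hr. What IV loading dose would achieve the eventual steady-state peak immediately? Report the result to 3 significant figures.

546 mg

k = ln 2 / 58.0 = 0.01195 hr⁻¹
Accumulation ratio R = 1 / (1 − e^(−kτ)) = 1 / (1 − e^(−0.01195×85.0)) = 1 / (1 − 0.3621) = 1.568
Loading dose = maintenance dose × R = 348 × 1.568 ≈ 546 mg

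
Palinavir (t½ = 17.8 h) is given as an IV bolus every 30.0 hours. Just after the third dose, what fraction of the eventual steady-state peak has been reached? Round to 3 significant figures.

k = ln 2 / 17.8 = 0.03894 h⁻¹
f_n = 1 − e^(−nkτ) = 1 − e^(−3 × 0.03894 × 30.0) = 1 − e^(−3.505) = 1 − 0.03006 ≈ 0.970

0.970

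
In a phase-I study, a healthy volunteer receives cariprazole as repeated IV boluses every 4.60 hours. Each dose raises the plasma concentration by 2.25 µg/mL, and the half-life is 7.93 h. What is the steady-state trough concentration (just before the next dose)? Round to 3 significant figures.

k = ln 2 / 7.93 = 0.08741 h⁻¹
Fraction remaining after one interval: e^(−kτ) = e^(−0.08741 × 4.60) = 0.6689
R = 1 / (1 − 0.6689) = 3.020
Css,max = 2.25 × 3.020 = 6.796 µg/mL
Css,min = Css,max × e^(−kτ) = 6.796 × 0.6689 ≈ 4.55 µg/mL

4.55 µg/mL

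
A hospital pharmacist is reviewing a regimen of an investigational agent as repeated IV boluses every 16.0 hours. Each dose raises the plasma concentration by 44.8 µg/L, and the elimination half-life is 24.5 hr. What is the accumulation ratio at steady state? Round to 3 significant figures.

k = ln 2 / 24.5 = 0.02829 hr⁻¹
Fraction remaining after one interval: e^(−kτ) = e^(−0.02829 × 16.0) = 0.6359
R = 1 / (1 − 0.6359) = 1 / 0.3641 ≈ 2.75

2.75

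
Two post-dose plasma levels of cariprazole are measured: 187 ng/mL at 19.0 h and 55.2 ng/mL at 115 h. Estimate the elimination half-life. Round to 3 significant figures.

54.5 hours

k = ln(C₁/C₂) / (t₂ − t₁) = ln(187/55.2) / (115 − 19.0)
  = 1.220 / 96.00 = 0.01271 h⁻¹
t½ = ln 2 / k = ln 2 / 0.01271 ≈ 54.5 hours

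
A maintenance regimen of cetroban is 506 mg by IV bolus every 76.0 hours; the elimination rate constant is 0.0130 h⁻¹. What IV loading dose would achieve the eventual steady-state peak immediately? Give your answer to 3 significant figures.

806 mg

Accumulation ratio R = 1 / (1 − e^(−kτ)) = 1 / (1 − e^(−0.01300×76.0)) = 1 / (1 − 0.3723) = 1.593
Loading dose = maintenance dose × R = 506 × 1.593 ≈ 806 mg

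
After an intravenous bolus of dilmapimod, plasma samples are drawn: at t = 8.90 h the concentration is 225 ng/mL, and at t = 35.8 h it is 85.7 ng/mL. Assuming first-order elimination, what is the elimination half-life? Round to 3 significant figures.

19.3 hours

k = ln(C₁/C₂) / (t₂ − t₁) = ln(225/85.7) / (35.8 − 8.90)
  = 0.9652 / 26.90 = 0.03588 h⁻¹
t½ = ln 2 / k = ln 2 / 0.03588 ≈ 19.3 hours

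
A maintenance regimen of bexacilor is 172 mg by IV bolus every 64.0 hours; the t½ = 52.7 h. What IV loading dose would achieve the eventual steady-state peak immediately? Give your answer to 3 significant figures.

302 mg

k = ln 2 / 52.7 = 0.01315 h⁻¹
Accumulation ratio R = 1 / (1 − e^(−kτ)) = 1 / (1 − e^(−0.01315×64.0)) = 1 / (1 − 0.4309) = 1.757
Loading dose = maintenance dose × R = 172 × 1.757 ≈ 302 mg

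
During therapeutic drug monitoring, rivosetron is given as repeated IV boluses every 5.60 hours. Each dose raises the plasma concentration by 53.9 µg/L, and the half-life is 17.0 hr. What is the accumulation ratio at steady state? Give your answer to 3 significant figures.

k = ln 2 / 17.0 = 0.04077 hr⁻¹
Fraction remaining after one interval: e^(−kτ) = e^(−0.04077 × 5.60) = 0.7959
R = 1 / (1 − 0.7959) = 1 / 0.2041 ≈ 4.90

4.90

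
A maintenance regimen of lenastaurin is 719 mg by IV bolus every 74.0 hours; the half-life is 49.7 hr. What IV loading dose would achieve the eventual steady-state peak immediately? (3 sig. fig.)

k = ln 2 / 49.7 = 0.01395 hr⁻¹
Accumulation ratio R = 1 / (1 − e^(−kτ)) = 1 / (1 − e^(−0.01395×74.0)) = 1 / (1 − 0.3563) = 1.553
Loading dose = maintenance dose × R = 719 × 1.553 ≈ 1120 mg

1120 mg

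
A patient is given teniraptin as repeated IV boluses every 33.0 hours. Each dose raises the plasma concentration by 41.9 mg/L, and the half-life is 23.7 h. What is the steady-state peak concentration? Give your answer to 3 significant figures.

k = ln 2 / 23.7 = 0.02925 h⁻¹
Fraction remaining after one interval: e^(−kτ) = e^(−0.02925 × 33.0) = 0.3809
R = 1 / (1 − 0.3809) = 1.615
Css,max = 41.9 × 1.615 ≈ 67.7 mg/L

67.7 mg/L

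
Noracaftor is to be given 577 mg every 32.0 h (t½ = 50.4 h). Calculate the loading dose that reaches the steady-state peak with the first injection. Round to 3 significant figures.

1620 mg

k = ln 2 / 50.4 = 0.01375 h⁻¹
Accumulation ratio R = 1 / (1 − e^(−kτ)) = 1 / (1 − e^(−0.01375×32.0)) = 1 / (1 − 0.6440) = 2.809
Loading dose = maintenance dose × R = 577 × 2.809 ≈ 1620 mg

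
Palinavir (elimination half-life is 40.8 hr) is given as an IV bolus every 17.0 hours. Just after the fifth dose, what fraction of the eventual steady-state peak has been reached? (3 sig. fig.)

k = ln 2 / 40.8 = 0.01699 hr⁻¹
f_n = 1 − e^(−nkτ) = 1 − e^(−5 × 0.01699 × 17.0) = 1 − e^(−1.444) = 1 − 0.2360 ≈ 0.764

0.764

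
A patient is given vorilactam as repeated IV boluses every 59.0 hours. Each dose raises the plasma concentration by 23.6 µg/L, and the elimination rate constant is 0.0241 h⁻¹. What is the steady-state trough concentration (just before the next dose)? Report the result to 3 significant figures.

Fraction remaining after one interval: e^(−kτ) = e^(−0.02410 × 59.0) = 0.2413
R = 1 / (1 − 0.2413) = 1.318
Css,max = 23.6 × 1.318 = 31.10 µg/L
Css,min = Css,max × e^(−kτ) = 31.10 × 0.2413 ≈ 7.50 µg/L

7.50 µg/L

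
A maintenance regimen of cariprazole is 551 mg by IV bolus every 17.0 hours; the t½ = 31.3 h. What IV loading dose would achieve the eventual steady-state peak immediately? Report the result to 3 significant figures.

k = ln 2 / 31.3 = 0.02215 h⁻¹
Accumulation ratio R = 1 / (1 − e^(−kτ)) = 1 / (1 − e^(−0.02215×17.0)) = 1 / (1 − 0.6863) = 3.188
Loading dose = maintenance dose × R = 551 × 3.188 ≈ 1760 mg

1760 mg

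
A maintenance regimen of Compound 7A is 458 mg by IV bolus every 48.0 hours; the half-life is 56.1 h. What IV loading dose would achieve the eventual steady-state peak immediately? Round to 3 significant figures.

k = ln 2 / 56.1 = 0.01236 h⁻¹
Accumulation ratio R = 1 / (1 − e^(−kτ)) = 1 / (1 − e^(−0.01236×48.0)) = 1 / (1 − 0.5526) = 2.235
Loading dose = maintenance dose × R = 458 × 2.235 ≈ 1020 mg

1020 mg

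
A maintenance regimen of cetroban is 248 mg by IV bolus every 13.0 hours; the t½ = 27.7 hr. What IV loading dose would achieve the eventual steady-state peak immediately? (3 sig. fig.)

k = ln 2 / 27.7 = 0.02502 hr⁻¹
Accumulation ratio R = 1 / (1 − e^(−kτ)) = 1 / (1 − e^(−0.02502×13.0)) = 1 / (1 − 0.7223) = 3.601
Loading dose = maintenance dose × R = 248 × 3.601 ≈ 893 mg

893 mg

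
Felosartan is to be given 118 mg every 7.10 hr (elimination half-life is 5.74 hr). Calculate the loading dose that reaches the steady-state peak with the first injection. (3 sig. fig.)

k = ln 2 / 5.74 = 0.1208 hr⁻¹
Accumulation ratio R = 1 / (1 − e^(−kτ)) = 1 / (1 − e^(−0.1208×7.10)) = 1 / (1 − 0.4243) = 1.737
Loading dose = maintenance dose × R = 118 × 1.737 ≈ 205 mg

205 mg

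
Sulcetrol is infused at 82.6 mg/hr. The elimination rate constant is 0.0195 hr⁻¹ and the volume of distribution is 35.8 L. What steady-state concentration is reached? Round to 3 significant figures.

CL = k · V = 0.0195 × 35.8 = 0.6981 L/hr
Css = rate / CL = 82.6 / 0.6981 ≈ 118 µg/mL

118 µg/mL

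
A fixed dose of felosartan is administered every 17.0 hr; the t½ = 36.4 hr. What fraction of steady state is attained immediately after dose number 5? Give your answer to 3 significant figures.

k = ln 2 / 36.4 = 0.01904 hr⁻¹
f_n = 1 − e^(−nkτ) = 1 − e^(−5 × 0.01904 × 17.0) = 1 − e^(−1.619) = 1 − 0.1982 ≈ 0.802

0.802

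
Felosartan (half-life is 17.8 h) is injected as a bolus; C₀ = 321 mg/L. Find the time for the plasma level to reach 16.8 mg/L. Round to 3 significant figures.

k = ln 2 / 17.8 = 0.03894 h⁻¹
C(t) = C₀ e^(−kt)  ⇒  t = ln(C₀/C) / k
t = ln(321/16.8) / 0.03894 = 2.950 / 0.03894 ≈ 75.8 hours

75.8 hours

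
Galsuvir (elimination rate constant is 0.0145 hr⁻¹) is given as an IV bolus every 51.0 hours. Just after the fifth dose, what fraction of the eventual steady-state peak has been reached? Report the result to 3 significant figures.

0.975

f_n = 1 − e^(−nkτ) = 1 − e^(−5 × 0.01450 × 51.0) = 1 − e^(−3.698) = 1 − 0.02479 ≈ 0.975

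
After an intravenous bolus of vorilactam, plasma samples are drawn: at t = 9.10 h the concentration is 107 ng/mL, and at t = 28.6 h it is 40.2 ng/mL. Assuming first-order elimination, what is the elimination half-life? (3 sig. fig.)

k = ln(C₁/C₂) / (t₂ − t₁) = ln(107/40.2) / (28.6 − 9.10)
  = 0.9790 / 19.50 = 0.05020 h⁻¹
t½ = ln 2 / k = ln 2 / 0.05020 ≈ 13.8 hours

13.8 hours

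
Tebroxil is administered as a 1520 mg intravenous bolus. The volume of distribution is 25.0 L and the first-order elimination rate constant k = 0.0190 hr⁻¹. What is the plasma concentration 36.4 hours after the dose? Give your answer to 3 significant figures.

C₀ = dose / V = 1520 / 25.0 = 60.80 µg/mL
C(t) = C₀ e^(−kt) = 60.80 × e^(−0.01900 × 36.4) = 60.80 × e^(−0.6916) = 60.80 × 0.5008 ≈ 30.4 µg/mL

30.4 µg/mL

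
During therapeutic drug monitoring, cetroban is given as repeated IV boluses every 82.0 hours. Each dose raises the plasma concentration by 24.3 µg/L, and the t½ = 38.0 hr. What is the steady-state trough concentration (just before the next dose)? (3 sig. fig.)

7.02 µg/L

k = ln 2 / 38.0 = 0.01824 hr⁻¹
Fraction remaining after one interval: e^(−kτ) = e^(−0.01824 × 82.0) = 0.2241
R = 1 / (1 − 0.2241) = 1.289
Css,max = 24.3 × 1.289 = 31.32 µg/L
Css,min = Css,max × e^(−kτ) = 31.32 × 0.2241 ≈ 7.02 µg/L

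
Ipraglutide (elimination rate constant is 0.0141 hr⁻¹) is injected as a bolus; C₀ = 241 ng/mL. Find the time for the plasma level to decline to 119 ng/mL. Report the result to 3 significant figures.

C(t) = C₀ e^(−kt)  ⇒  t = ln(C₀/C) / k
t = ln(241/119) / 0.01410 = 0.7057 / 0.01410 ≈ 50.0 hours

50.0 hours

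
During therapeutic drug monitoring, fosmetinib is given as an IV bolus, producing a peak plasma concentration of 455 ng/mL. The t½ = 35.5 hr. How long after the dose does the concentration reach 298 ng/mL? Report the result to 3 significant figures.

21.7 hours

k = ln 2 / 35.5 = 0.01953 hr⁻¹
C(t) = C₀ e^(−kt)  ⇒  t = ln(C₀/C) / k
t = ln(455/298) / 0.01953 = 0.4232 / 0.01953 ≈ 21.7 hours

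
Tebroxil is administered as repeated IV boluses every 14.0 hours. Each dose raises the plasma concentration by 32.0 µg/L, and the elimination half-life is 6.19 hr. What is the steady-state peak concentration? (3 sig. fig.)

k = ln 2 / 6.19 = 0.1120 hr⁻¹
Fraction remaining after one interval: e^(−kτ) = e^(−0.1120 × 14.0) = 0.2085
R = 1 / (1 − 0.2085) = 1.263
Css,max = 32.0 × 1.263 ≈ 40.4 µg/L

40.4 µg/L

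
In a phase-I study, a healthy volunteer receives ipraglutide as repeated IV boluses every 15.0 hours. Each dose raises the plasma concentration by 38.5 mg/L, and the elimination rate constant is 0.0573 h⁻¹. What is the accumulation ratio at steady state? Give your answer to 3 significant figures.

1.73

Fraction remaining after one interval: e^(−kτ) = e^(−0.05730 × 15.0) = 0.4234
R = 1 / (1 − 0.4234) = 1 / 0.5766 ≈ 1.73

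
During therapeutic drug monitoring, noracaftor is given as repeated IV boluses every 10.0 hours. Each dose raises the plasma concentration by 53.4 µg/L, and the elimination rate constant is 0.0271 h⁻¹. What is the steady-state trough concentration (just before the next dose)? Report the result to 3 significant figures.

172 µg/L

Fraction remaining after one interval: e^(−kτ) = e^(−0.02710 × 10.0) = 0.7626
R = 1 / (1 − 0.7626) = 4.213
Css,max = 53.4 × 4.213 = 225.0 µg/L
Css,min = Css,max × e^(−kτ) = 225.0 × 0.7626 ≈ 172 µg/L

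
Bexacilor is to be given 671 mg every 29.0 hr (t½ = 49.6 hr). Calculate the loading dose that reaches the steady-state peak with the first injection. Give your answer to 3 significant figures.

k = ln 2 / 49.6 = 0.01397 hr⁻¹
Accumulation ratio R = 1 / (1 − e^(−kτ)) = 1 / (1 − e^(−0.01397×29.0)) = 1 / (1 − 0.6668) = 3.001
Loading dose = maintenance dose × R = 671 × 3.001 ≈ 2010 mg

2010 mg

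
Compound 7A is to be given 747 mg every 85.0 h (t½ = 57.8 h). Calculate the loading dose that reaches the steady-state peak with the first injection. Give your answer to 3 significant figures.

k = ln 2 / 57.8 = 0.01199 h⁻¹
Accumulation ratio R = 1 / (1 − e^(−kτ)) = 1 / (1 − e^(−0.01199×85.0)) = 1 / (1 − 0.3608) = 1.565
Loading dose = maintenance dose × R = 747 × 1.565 ≈ 1170 mg

1170 mg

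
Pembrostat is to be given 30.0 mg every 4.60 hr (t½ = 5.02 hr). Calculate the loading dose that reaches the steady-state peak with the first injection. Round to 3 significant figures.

63.8 mg

k = ln 2 / 5.02 = 0.1381 hr⁻¹
Accumulation ratio R = 1 / (1 − e^(−kτ)) = 1 / (1 − e^(−0.1381×4.60)) = 1 / (1 − 0.5299) = 2.127
Loading dose = maintenance dose × R = 30.0 × 2.127 ≈ 63.8 mg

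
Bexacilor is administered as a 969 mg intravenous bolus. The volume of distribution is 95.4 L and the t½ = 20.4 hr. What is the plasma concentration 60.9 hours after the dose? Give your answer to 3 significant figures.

C₀ = dose / V = 969 / 95.4 = 10.16 µg/mL
k = ln 2 / 20.4 = 0.03398 hr⁻¹
C(t) = C₀ e^(−kt) = 10.16 × e^(−0.03398 × 60.9) = 10.16 × e^(−2.069) = 10.16 × 0.1263 ≈ 1.28 µg/mL

1.28 µg/mL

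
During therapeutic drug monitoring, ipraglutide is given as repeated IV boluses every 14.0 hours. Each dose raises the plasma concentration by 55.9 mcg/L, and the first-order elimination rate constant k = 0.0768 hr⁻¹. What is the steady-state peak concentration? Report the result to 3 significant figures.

84.9 mcg/L

Fraction remaining after one interval: e^(−kτ) = e^(−0.07680 × 14.0) = 0.3412
R = 1 / (1 − 0.3412) = 1.518
Css,max = 55.9 × 1.518 ≈ 84.9 mcg/L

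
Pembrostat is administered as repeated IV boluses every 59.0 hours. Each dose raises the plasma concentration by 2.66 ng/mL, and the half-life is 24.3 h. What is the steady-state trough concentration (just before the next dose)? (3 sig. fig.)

k = ln 2 / 24.3 = 0.02852 h⁻¹
Fraction remaining after one interval: e^(−kτ) = e^(−0.02852 × 59.0) = 0.1858
R = 1 / (1 − 0.1858) = 1.228
Css,max = 2.66 × 1.228 = 3.267 ng/mL
Css,min = Css,max × e^(−kτ) = 3.267 × 0.1858 ≈ 0.607 ng/mL

0.607 ng/mL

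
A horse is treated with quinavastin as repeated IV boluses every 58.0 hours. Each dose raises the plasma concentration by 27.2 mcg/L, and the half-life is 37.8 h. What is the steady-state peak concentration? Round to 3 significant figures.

k = ln 2 / 37.8 = 0.01834 h⁻¹
Fraction remaining after one interval: e^(−kτ) = e^(−0.01834 × 58.0) = 0.3452
R = 1 / (1 − 0.3452) = 1.527
Css,max = 27.2 × 1.527 ≈ 41.5 mcg/L

41.5 mcg/L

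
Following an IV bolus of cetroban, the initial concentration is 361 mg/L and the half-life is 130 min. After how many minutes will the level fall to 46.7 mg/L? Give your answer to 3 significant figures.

384 minutes

k = ln 2 / 130 = 0.005332 min⁻¹
C(t) = C₀ e^(−kt)  ⇒  t = ln(C₀/C) / k
t = ln(361/46.7) / 0.005332 = 2.045 / 0.005332 ≈ 384 minutes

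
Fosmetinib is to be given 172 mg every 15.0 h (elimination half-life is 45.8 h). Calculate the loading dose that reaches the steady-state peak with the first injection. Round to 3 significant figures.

k = ln 2 / 45.8 = 0.01513 h⁻¹
Accumulation ratio R = 1 / (1 − e^(−kτ)) = 1 / (1 − e^(−0.01513×15.0)) = 1 / (1 − 0.7969) = 4.924
Loading dose = maintenance dose × R = 172 × 4.924 ≈ 847 mg

847 mg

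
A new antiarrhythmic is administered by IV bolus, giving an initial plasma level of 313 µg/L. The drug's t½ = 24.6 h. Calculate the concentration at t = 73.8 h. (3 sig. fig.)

k = ln 2 / 24.6 = 0.02818 h⁻¹
C(t) = C₀ e^(−kt) = 313 × e^(−0.02818 × 73.8) = 313 × e^(−2.079) = 313 × 0.1250 ≈ 39.1 µg/L

39.1 µg/L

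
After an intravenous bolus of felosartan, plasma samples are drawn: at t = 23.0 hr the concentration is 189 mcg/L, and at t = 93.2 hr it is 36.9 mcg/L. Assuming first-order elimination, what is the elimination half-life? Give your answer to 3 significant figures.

29.8 hours

k = ln(C₁/C₂) / (t₂ − t₁) = ln(189/36.9) / (93.2 − 23.0)
  = 1.634 / 70.20 = 0.02327 hr⁻¹
t½ = ln 2 / k = ln 2 / 0.02327 ≈ 29.8 hours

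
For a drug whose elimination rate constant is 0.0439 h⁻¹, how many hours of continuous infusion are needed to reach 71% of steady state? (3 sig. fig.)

f = 1 − e^(−kt)  ⇒  t = −ln(1 − f) / k
t = −ln(1 − 0.71) / 0.04390 = 1.238 / 0.04390 ≈ 28.2 hours

28.2 hours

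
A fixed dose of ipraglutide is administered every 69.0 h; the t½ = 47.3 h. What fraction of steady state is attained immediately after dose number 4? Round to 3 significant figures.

0.982

k = ln 2 / 47.3 = 0.01465 h⁻¹
f_n = 1 − e^(−nkτ) = 1 − e^(−4 × 0.01465 × 69.0) = 1 − e^(−4.045) = 1 − 0.01752 ≈ 0.982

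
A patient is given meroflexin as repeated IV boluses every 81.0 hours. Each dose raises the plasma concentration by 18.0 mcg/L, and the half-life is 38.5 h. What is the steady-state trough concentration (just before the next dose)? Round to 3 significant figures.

k = ln 2 / 38.5 = 0.01800 h⁻¹
Fraction remaining after one interval: e^(−kτ) = e^(−0.01800 × 81.0) = 0.2326
R = 1 / (1 − 0.2326) = 1.303
Css,max = 18.0 × 1.303 = 23.46 mcg/L
Css,min = Css,max × e^(−kτ) = 23.46 × 0.2326 ≈ 5.46 mcg/L

5.46 mcg/L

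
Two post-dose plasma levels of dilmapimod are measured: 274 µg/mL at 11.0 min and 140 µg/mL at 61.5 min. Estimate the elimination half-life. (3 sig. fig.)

k = ln(C₁/C₂) / (t₂ − t₁) = ln(274/140) / (61.5 − 11.0)
  = 0.6715 / 50.50 = 0.01330 min⁻¹
t½ = ln 2 / k = ln 2 / 0.01330 ≈ 52.1 minutes

52.1 minutes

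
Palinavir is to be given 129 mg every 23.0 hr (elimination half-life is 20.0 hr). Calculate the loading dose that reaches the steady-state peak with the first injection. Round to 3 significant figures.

k = ln 2 / 20.0 = 0.03466 hr⁻¹
Accumulation ratio R = 1 / (1 − e^(−kτ)) = 1 / (1 − e^(−0.03466×23.0)) = 1 / (1 − 0.4506) = 1.820
Loading dose = maintenance dose × R = 129 × 1.820 ≈ 235 mg

235 mg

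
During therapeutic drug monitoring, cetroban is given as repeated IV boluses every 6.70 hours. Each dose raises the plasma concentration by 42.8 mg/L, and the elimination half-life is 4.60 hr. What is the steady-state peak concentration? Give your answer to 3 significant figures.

67.3 mg/L

k = ln 2 / 4.60 = 0.1507 hr⁻¹
Fraction remaining after one interval: e^(−kτ) = e^(−0.1507 × 6.70) = 0.3644
R = 1 / (1 − 0.3644) = 1.573
Css,max = 42.8 × 1.573 ≈ 67.3 mg/L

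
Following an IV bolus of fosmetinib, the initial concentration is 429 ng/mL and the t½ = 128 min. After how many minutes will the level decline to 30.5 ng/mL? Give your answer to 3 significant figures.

488 minutes

k = ln 2 / 128 = 0.005415 min⁻¹
C(t) = C₀ e^(−kt)  ⇒  t = ln(C₀/C) / k
t = ln(429/30.5) / 0.005415 = 2.644 / 0.005415 ≈ 488 minutes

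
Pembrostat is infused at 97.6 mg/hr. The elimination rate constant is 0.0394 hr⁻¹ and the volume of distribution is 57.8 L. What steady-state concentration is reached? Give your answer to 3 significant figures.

CL = k · V = 0.0394 × 57.8 = 2.277 L/hr
Css = rate / CL = 97.6 / 2.277 ≈ 42.9 µg/mL

42.9 µg/mL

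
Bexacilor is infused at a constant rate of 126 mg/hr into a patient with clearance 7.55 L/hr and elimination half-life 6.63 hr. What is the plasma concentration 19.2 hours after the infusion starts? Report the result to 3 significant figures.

Css = rate / CL = 126 / 7.55 = 16.69 µg/mL
k = ln 2 / 6.63 = 0.1045 hr⁻¹
C(t) = Css (1 − e^(−kt)) = 16.69 × (1 − e^(−2.007)) = 16.69 × 0.8656 ≈ 14.4 µg/mL

14.4 µg/mL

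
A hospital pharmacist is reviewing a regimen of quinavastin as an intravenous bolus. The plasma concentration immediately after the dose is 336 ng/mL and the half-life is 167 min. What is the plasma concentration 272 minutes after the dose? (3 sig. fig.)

k = ln 2 / 167 = 0.004151 min⁻¹
C(t) = C₀ e^(−kt) = 336 × e^(−0.004151 × 272) = 336 × e^(−1.129) = 336 × 0.3234 ≈ 109 ng/mL

109 ng/mL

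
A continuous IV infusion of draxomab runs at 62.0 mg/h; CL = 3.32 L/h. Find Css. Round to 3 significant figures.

Css = infusion rate / CL = 62.0 / 3.32 ≈ 18.7 mg/L

18.7 mg/L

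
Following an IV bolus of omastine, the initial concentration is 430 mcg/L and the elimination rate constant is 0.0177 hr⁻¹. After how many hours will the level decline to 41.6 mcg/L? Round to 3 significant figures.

C(t) = C₀ e^(−kt)  ⇒  t = ln(C₀/C) / k
t = ln(430/41.6) / 0.01770 = 2.336 / 0.01770 ≈ 132 hours

132 hours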